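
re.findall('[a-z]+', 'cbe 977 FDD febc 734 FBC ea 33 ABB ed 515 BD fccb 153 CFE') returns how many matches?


Pattern '[a-z]+' finds one or more lowercase letters.
Text: 'cbe 977 FDD febc 734 FBC ea 33 ABB ed 515 BD fccb 153 CFE'
Scanning for matches:
  Match 1: 'cbe'
  Match 2: 'febc'
  Match 3: 'ea'
  Match 4: 'ed'
  Match 5: 'fccb'
Total matches: 5

5


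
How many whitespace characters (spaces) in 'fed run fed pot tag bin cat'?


\s matches whitespace characters (spaces, tabs, etc.).
Text: 'fed run fed pot tag bin cat'
This text has 7 words separated by spaces.
Number of spaces = number of words - 1 = 7 - 1 = 6

6


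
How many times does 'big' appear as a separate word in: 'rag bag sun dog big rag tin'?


Scanning each word for exact match 'big':
  Word 1: 'rag' -> no
  Word 2: 'bag' -> no
  Word 3: 'sun' -> no
  Word 4: 'dog' -> no
  Word 5: 'big' -> MATCH
  Word 6: 'rag' -> no
  Word 7: 'tin' -> no
Total matches: 1

1


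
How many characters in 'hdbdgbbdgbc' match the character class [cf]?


Character class [cf] matches any of: {c, f}
Scanning string 'hdbdgbbdgbc' character by character:
  pos 0: 'h' -> no
  pos 1: 'd' -> no
  pos 2: 'b' -> no
  pos 3: 'd' -> no
  pos 4: 'g' -> no
  pos 5: 'b' -> no
  pos 6: 'b' -> no
  pos 7: 'd' -> no
  pos 8: 'g' -> no
  pos 9: 'b' -> no
  pos 10: 'c' -> MATCH
Total matches: 1

1


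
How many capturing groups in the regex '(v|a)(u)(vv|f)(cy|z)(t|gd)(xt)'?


To count capturing groups, count each '(' that starts a group.
Pattern: '(v|a)(u)(vv|f)(cy|z)(t|gd)(xt)'
Walking through the pattern:
  Position 0: '(' -> group #1
  Position 5: '(' -> group #2
  Position 8: '(' -> group #3
  Position 14: '(' -> group #4
  Position 20: '(' -> group #5
  Position 26: '(' -> group #6
Total capturing groups: 6

6


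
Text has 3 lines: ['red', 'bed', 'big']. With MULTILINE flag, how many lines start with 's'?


With MULTILINE flag, ^ matches the start of each line.
Lines: ['red', 'bed', 'big']
Checking which lines start with 's':
  Line 1: 'red' -> no
  Line 2: 'bed' -> no
  Line 3: 'big' -> no
Matching lines: []
Count: 0

0


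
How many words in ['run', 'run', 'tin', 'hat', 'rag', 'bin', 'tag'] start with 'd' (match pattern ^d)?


Pattern ^d anchors to start of word. Check which words begin with 'd':
  'run' -> no
  'run' -> no
  'tin' -> no
  'hat' -> no
  'rag' -> no
  'bin' -> no
  'tag' -> no
Matching words: []
Count: 0

0


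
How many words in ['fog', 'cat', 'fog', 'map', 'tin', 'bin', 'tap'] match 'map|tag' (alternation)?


Alternation 'map|tag' matches either 'map' or 'tag'.
Checking each word:
  'fog' -> no
  'cat' -> no
  'fog' -> no
  'map' -> MATCH
  'tin' -> no
  'bin' -> no
  'tap' -> no
Matches: ['map']
Count: 1

1


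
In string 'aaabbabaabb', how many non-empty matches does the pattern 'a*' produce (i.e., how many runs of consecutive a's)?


Pattern 'a*' matches zero or more a's. We want non-empty runs of consecutive a's.
String: 'aaabbabaabb'
Walking through the string to find runs of a's:
  Run 1: positions 0-2 -> 'aaa'
  Run 2: positions 5-5 -> 'a'
  Run 3: positions 7-8 -> 'aa'
Non-empty runs found: ['aaa', 'a', 'aa']
Count: 3

3


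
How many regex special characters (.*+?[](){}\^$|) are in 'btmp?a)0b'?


Regex special characters are: . * + ? [ ] ( ) { } \ ^ $ |
Scanning 'btmp?a)0b':
  pos 4: '?' -> SPECIAL
  pos 6: ')' -> SPECIAL
Special chars found: ['?', ')']
Total: 2

2


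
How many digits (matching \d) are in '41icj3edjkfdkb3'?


\d matches any digit 0-9.
Scanning '41icj3edjkfdkb3':
  pos 0: '4' -> DIGIT
  pos 1: '1' -> DIGIT
  pos 5: '3' -> DIGIT
  pos 14: '3' -> DIGIT
Digits found: ['4', '1', '3', '3']
Total: 4

4


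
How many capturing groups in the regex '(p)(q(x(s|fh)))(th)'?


To count capturing groups, count each '(' that starts a group.
Pattern: '(p)(q(x(s|fh)))(th)'
Walking through the pattern:
  Position 0: '(' -> group #1
  Position 3: '(' -> group #2
  Position 5: '(' -> group #3
  Position 7: '(' -> group #4
  Position 15: '(' -> group #5
Total capturing groups: 5

5


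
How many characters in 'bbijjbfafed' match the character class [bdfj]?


Character class [bdfj] matches any of: {b, d, f, j}
Scanning string 'bbijjbfafed' character by character:
  pos 0: 'b' -> MATCH
  pos 1: 'b' -> MATCH
  pos 2: 'i' -> no
  pos 3: 'j' -> MATCH
  pos 4: 'j' -> MATCH
  pos 5: 'b' -> MATCH
  pos 6: 'f' -> MATCH
  pos 7: 'a' -> no
  pos 8: 'f' -> MATCH
  pos 9: 'e' -> no
  pos 10: 'd' -> MATCH
Total matches: 8

8


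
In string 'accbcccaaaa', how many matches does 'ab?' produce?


Pattern 'ab?' matches 'a' optionally followed by 'b'.
String: 'accbcccaaaa'
Scanning left to right for 'a' then checking next char:
  Match 1: 'a' (a not followed by b)
  Match 2: 'a' (a not followed by b)
  Match 3: 'a' (a not followed by b)
  Match 4: 'a' (a not followed by b)
  Match 5: 'a' (a not followed by b)
Total matches: 5

5


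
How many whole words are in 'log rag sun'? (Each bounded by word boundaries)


Word boundaries (\b) mark the start/end of each word.
Text: 'log rag sun'
Splitting by whitespace:
  Word 1: 'log'
  Word 2: 'rag'
  Word 3: 'sun'
Total whole words: 3

3


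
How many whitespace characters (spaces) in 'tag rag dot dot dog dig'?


\s matches whitespace characters (spaces, tabs, etc.).
Text: 'tag rag dot dot dog dig'
This text has 6 words separated by spaces.
Number of spaces = number of words - 1 = 6 - 1 = 5

5


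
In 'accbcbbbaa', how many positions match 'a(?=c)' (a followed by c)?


Lookahead 'a(?=c)' matches 'a' only when followed by 'c'.
String: 'accbcbbbaa'
Checking each position where char is 'a':
  pos 0: 'a' -> MATCH (next='c')
  pos 8: 'a' -> no (next='a')
Matching positions: [0]
Count: 1

1


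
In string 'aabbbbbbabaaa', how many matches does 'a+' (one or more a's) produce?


Pattern 'a+' matches one or more consecutive a's.
String: 'aabbbbbbabaaa'
Scanning for runs of a:
  Match 1: 'aa' (length 2)
  Match 2: 'a' (length 1)
  Match 3: 'aaa' (length 3)
Total matches: 3

3


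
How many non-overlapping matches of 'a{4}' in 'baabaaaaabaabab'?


Pattern 'a{4}' matches exactly 4 consecutive a's (greedy, non-overlapping).
String: 'baabaaaaabaabab'
Scanning for runs of a's:
  Run at pos 1: 'aa' (length 2) -> 0 match(es)
  Run at pos 4: 'aaaaa' (length 5) -> 1 match(es)
  Run at pos 10: 'aa' (length 2) -> 0 match(es)
  Run at pos 13: 'a' (length 1) -> 0 match(es)
Matches found: ['aaaa']
Total: 1

1


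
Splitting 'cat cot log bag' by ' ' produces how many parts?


Splitting by ' ' breaks the string at each occurrence of the separator.
Text: 'cat cot log bag'
Parts after split:
  Part 1: 'cat'
  Part 2: 'cot'
  Part 3: 'log'
  Part 4: 'bag'
Total parts: 4

4


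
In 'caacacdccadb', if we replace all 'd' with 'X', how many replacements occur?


re.sub('d', 'X', text) replaces every occurrence of 'd' with 'X'.
Text: 'caacacdccadb'
Scanning for 'd':
  pos 6: 'd' -> replacement #1
  pos 10: 'd' -> replacement #2
Total replacements: 2

2


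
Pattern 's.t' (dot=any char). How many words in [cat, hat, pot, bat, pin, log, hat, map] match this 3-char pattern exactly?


Pattern 's.t' means: starts with 's', any single char, ends with 't'.
Checking each word (must be exactly 3 chars):
  'cat' (len=3): no
  'hat' (len=3): no
  'pot' (len=3): no
  'bat' (len=3): no
  'pin' (len=3): no
  'log' (len=3): no
  'hat' (len=3): no
  'map' (len=3): no
Matching words: []
Total: 0

0


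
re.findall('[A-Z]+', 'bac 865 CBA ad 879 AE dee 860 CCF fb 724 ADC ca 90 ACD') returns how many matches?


Pattern '[A-Z]+' finds one or more uppercase letters.
Text: 'bac 865 CBA ad 879 AE dee 860 CCF fb 724 ADC ca 90 ACD'
Scanning for matches:
  Match 1: 'CBA'
  Match 2: 'AE'
  Match 3: 'CCF'
  Match 4: 'ADC'
  Match 5: 'ACD'
Total matches: 5

5


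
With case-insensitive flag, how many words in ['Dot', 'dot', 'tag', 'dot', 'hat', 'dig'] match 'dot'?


Case-insensitive matching: compare each word's lowercase form to 'dot'.
  'Dot' -> lower='dot' -> MATCH
  'dot' -> lower='dot' -> MATCH
  'tag' -> lower='tag' -> no
  'dot' -> lower='dot' -> MATCH
  'hat' -> lower='hat' -> no
  'dig' -> lower='dig' -> no
Matches: ['Dot', 'dot', 'dot']
Count: 3

3


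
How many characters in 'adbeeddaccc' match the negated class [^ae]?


Negated class [^ae] matches any char NOT in {a, e}
Scanning 'adbeeddaccc':
  pos 0: 'a' -> no (excluded)
  pos 1: 'd' -> MATCH
  pos 2: 'b' -> MATCH
  pos 3: 'e' -> no (excluded)
  pos 4: 'e' -> no (excluded)
  pos 5: 'd' -> MATCH
  pos 6: 'd' -> MATCH
  pos 7: 'a' -> no (excluded)
  pos 8: 'c' -> MATCH
  pos 9: 'c' -> MATCH
  pos 10: 'c' -> MATCH
Total matches: 7

7


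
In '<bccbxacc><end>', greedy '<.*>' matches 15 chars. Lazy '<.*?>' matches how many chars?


Greedy '<.*>' tries to match as MUCH as possible.
Lazy '<.*?>' tries to match as LITTLE as possible.

String: '<bccbxacc><end>'
Greedy '<.*>' starts at first '<' and extends to the LAST '>': '<bccbxacc><end>' (15 chars)
Lazy '<.*?>' starts at first '<' and stops at the FIRST '>': '<bccbxacc>' (10 chars)

10


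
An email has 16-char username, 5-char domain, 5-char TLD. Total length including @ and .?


An email address has format: username@domain.tld
Username length: 16
'@' character: 1
Domain length: 5
'.' character: 1
TLD length: 5
Total = 16 + 1 + 5 + 1 + 5 = 28

28


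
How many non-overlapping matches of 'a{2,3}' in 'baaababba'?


Pattern 'a{2,3}' matches between 2 and 3 consecutive a's (greedy).
String: 'baaababba'
Finding runs of a's and applying greedy matching:
  Run at pos 1: 'aaa' (length 3)
  Run at pos 5: 'a' (length 1)
  Run at pos 8: 'a' (length 1)
Matches: ['aaa']
Count: 1

1


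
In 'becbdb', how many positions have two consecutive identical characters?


Looking for consecutive identical characters in 'becbdb':
  pos 0-1: 'b' vs 'e' -> different
  pos 1-2: 'e' vs 'c' -> different
  pos 2-3: 'c' vs 'b' -> different
  pos 3-4: 'b' vs 'd' -> different
  pos 4-5: 'd' vs 'b' -> different
Consecutive identical pairs: []
Count: 0

0


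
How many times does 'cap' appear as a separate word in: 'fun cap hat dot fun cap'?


Scanning each word for exact match 'cap':
  Word 1: 'fun' -> no
  Word 2: 'cap' -> MATCH
  Word 3: 'hat' -> no
  Word 4: 'dot' -> no
  Word 5: 'fun' -> no
  Word 6: 'cap' -> MATCH
Total matches: 2

2


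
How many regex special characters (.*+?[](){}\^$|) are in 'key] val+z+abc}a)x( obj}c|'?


Regex special characters are: . * + ? [ ] ( ) { } \ ^ $ |
Scanning 'key] val+z+abc}a)x( obj}c|':
  pos 3: ']' -> SPECIAL
  pos 8: '+' -> SPECIAL
  pos 10: '+' -> SPECIAL
  pos 14: '}' -> SPECIAL
  pos 16: ')' -> SPECIAL
  pos 18: '(' -> SPECIAL
  pos 23: '}' -> SPECIAL
  pos 25: '|' -> SPECIAL
Special chars found: [']', '+', '+', '}', ')', '(', '}', '|']
Total: 8

8


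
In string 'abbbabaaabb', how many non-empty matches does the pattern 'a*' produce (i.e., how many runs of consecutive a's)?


Pattern 'a*' matches zero or more a's. We want non-empty runs of consecutive a's.
String: 'abbbabaaabb'
Walking through the string to find runs of a's:
  Run 1: positions 0-0 -> 'a'
  Run 2: positions 4-4 -> 'a'
  Run 3: positions 6-8 -> 'aaa'
Non-empty runs found: ['a', 'a', 'aaa']
Count: 3

3


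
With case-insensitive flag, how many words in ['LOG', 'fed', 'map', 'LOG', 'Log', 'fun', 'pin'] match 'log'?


Case-insensitive matching: compare each word's lowercase form to 'log'.
  'LOG' -> lower='log' -> MATCH
  'fed' -> lower='fed' -> no
  'map' -> lower='map' -> no
  'LOG' -> lower='log' -> MATCH
  'Log' -> lower='log' -> MATCH
  'fun' -> lower='fun' -> no
  'pin' -> lower='pin' -> no
Matches: ['LOG', 'LOG', 'Log']
Count: 3

3


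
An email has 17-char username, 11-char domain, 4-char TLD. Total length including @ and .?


An email address has format: username@domain.tld
Username length: 17
'@' character: 1
Domain length: 11
'.' character: 1
TLD length: 4
Total = 17 + 1 + 11 + 1 + 4 = 34

34


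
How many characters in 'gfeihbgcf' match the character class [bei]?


Character class [bei] matches any of: {b, e, i}
Scanning string 'gfeihbgcf' character by character:
  pos 0: 'g' -> no
  pos 1: 'f' -> no
  pos 2: 'e' -> MATCH
  pos 3: 'i' -> MATCH
  pos 4: 'h' -> no
  pos 5: 'b' -> MATCH
  pos 6: 'g' -> no
  pos 7: 'c' -> no
  pos 8: 'f' -> no
Total matches: 3

3


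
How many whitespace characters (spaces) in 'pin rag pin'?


\s matches whitespace characters (spaces, tabs, etc.).
Text: 'pin rag pin'
This text has 3 words separated by spaces.
Number of spaces = number of words - 1 = 3 - 1 = 2

2


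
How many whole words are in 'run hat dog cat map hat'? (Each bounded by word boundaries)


Word boundaries (\b) mark the start/end of each word.
Text: 'run hat dog cat map hat'
Splitting by whitespace:
  Word 1: 'run'
  Word 2: 'hat'
  Word 3: 'dog'
  Word 4: 'cat'
  Word 5: 'map'
  Word 6: 'hat'
Total whole words: 6

6


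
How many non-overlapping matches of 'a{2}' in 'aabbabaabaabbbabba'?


Pattern 'a{2}' matches exactly 2 consecutive a's (greedy, non-overlapping).
String: 'aabbabaabaabbbabba'
Scanning for runs of a's:
  Run at pos 0: 'aa' (length 2) -> 1 match(es)
  Run at pos 4: 'a' (length 1) -> 0 match(es)
  Run at pos 6: 'aa' (length 2) -> 1 match(es)
  Run at pos 9: 'aa' (length 2) -> 1 match(es)
  Run at pos 14: 'a' (length 1) -> 0 match(es)
  Run at pos 17: 'a' (length 1) -> 0 match(es)
Matches found: ['aa', 'aa', 'aa']
Total: 3

3


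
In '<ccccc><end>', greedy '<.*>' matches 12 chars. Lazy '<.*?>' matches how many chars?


Greedy '<.*>' tries to match as MUCH as possible.
Lazy '<.*?>' tries to match as LITTLE as possible.

String: '<ccccc><end>'
Greedy '<.*>' starts at first '<' and extends to the LAST '>': '<ccccc><end>' (12 chars)
Lazy '<.*?>' starts at first '<' and stops at the FIRST '>': '<ccccc>' (7 chars)

7


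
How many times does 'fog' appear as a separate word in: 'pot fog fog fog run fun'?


Scanning each word for exact match 'fog':
  Word 1: 'pot' -> no
  Word 2: 'fog' -> MATCH
  Word 3: 'fog' -> MATCH
  Word 4: 'fog' -> MATCH
  Word 5: 'run' -> no
  Word 6: 'fun' -> no
Total matches: 3

3


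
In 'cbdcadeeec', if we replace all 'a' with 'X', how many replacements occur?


re.sub('a', 'X', text) replaces every occurrence of 'a' with 'X'.
Text: 'cbdcadeeec'
Scanning for 'a':
  pos 4: 'a' -> replacement #1
Total replacements: 1

1


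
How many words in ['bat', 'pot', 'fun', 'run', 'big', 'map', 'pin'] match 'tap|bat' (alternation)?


Alternation 'tap|bat' matches either 'tap' or 'bat'.
Checking each word:
  'bat' -> MATCH
  'pot' -> no
  'fun' -> no
  'run' -> no
  'big' -> no
  'map' -> no
  'pin' -> no
Matches: ['bat']
Count: 1

1


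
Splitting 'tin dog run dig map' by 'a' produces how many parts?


Splitting by 'a' breaks the string at each occurrence of the separator.
Text: 'tin dog run dig map'
Parts after split:
  Part 1: 'tin dog run dig m'
  Part 2: 'p'
Total parts: 2

2


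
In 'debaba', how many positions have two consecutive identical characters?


Looking for consecutive identical characters in 'debaba':
  pos 0-1: 'd' vs 'e' -> different
  pos 1-2: 'e' vs 'b' -> different
  pos 2-3: 'b' vs 'a' -> different
  pos 3-4: 'a' vs 'b' -> different
  pos 4-5: 'b' vs 'a' -> different
Consecutive identical pairs: []
Count: 0

0


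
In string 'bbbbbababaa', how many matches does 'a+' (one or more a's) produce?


Pattern 'a+' matches one or more consecutive a's.
String: 'bbbbbababaa'
Scanning for runs of a:
  Match 1: 'a' (length 1)
  Match 2: 'a' (length 1)
  Match 3: 'aa' (length 2)
Total matches: 3

3


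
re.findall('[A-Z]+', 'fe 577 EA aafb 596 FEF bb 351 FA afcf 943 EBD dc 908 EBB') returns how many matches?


Pattern '[A-Z]+' finds one or more uppercase letters.
Text: 'fe 577 EA aafb 596 FEF bb 351 FA afcf 943 EBD dc 908 EBB'
Scanning for matches:
  Match 1: 'EA'
  Match 2: 'FEF'
  Match 3: 'FA'
  Match 4: 'EBD'
  Match 5: 'EBB'
Total matches: 5

5


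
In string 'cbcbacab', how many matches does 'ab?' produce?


Pattern 'ab?' matches 'a' optionally followed by 'b'.
String: 'cbcbacab'
Scanning left to right for 'a' then checking next char:
  Match 1: 'a' (a not followed by b)
  Match 2: 'ab' (a followed by b)
Total matches: 2

2


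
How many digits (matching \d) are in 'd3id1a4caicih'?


\d matches any digit 0-9.
Scanning 'd3id1a4caicih':
  pos 1: '3' -> DIGIT
  pos 4: '1' -> DIGIT
  pos 6: '4' -> DIGIT
Digits found: ['3', '1', '4']
Total: 3

3


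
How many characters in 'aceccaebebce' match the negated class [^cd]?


Negated class [^cd] matches any char NOT in {c, d}
Scanning 'aceccaebebce':
  pos 0: 'a' -> MATCH
  pos 1: 'c' -> no (excluded)
  pos 2: 'e' -> MATCH
  pos 3: 'c' -> no (excluded)
  pos 4: 'c' -> no (excluded)
  pos 5: 'a' -> MATCH
  pos 6: 'e' -> MATCH
  pos 7: 'b' -> MATCH
  pos 8: 'e' -> MATCH
  pos 9: 'b' -> MATCH
  pos 10: 'c' -> no (excluded)
  pos 11: 'e' -> MATCH
Total matches: 8

8


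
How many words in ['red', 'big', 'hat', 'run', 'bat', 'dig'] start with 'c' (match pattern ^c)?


Pattern ^c anchors to start of word. Check which words begin with 'c':
  'red' -> no
  'big' -> no
  'hat' -> no
  'run' -> no
  'bat' -> no
  'dig' -> no
Matching words: []
Count: 0

0


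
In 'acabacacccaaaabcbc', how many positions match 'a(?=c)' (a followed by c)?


Lookahead 'a(?=c)' matches 'a' only when followed by 'c'.
String: 'acabacacccaaaabcbc'
Checking each position where char is 'a':
  pos 0: 'a' -> MATCH (next='c')
  pos 2: 'a' -> no (next='b')
  pos 4: 'a' -> MATCH (next='c')
  pos 6: 'a' -> MATCH (next='c')
  pos 10: 'a' -> no (next='a')
  pos 11: 'a' -> no (next='a')
  pos 12: 'a' -> no (next='a')
  pos 13: 'a' -> no (next='b')
Matching positions: [0, 4, 6]
Count: 3

3


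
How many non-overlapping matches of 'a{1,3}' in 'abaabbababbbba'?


Pattern 'a{1,3}' matches between 1 and 3 consecutive a's (greedy).
String: 'abaabbababbbba'
Finding runs of a's and applying greedy matching:
  Run at pos 0: 'a' (length 1)
  Run at pos 2: 'aa' (length 2)
  Run at pos 6: 'a' (length 1)
  Run at pos 8: 'a' (length 1)
  Run at pos 13: 'a' (length 1)
Matches: ['a', 'aa', 'a', 'a', 'a']
Count: 5

5


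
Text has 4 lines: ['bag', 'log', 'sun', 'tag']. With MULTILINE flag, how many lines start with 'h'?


With MULTILINE flag, ^ matches the start of each line.
Lines: ['bag', 'log', 'sun', 'tag']
Checking which lines start with 'h':
  Line 1: 'bag' -> no
  Line 2: 'log' -> no
  Line 3: 'sun' -> no
  Line 4: 'tag' -> no
Matching lines: []
Count: 0

0


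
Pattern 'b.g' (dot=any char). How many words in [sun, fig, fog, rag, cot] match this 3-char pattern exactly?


Pattern 'b.g' means: starts with 'b', any single char, ends with 'g'.
Checking each word (must be exactly 3 chars):
  'sun' (len=3): no
  'fig' (len=3): no
  'fog' (len=3): no
  'rag' (len=3): no
  'cot' (len=3): no
Matching words: []
Total: 0

0


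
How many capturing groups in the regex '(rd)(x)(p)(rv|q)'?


To count capturing groups, count each '(' that starts a group.
Pattern: '(rd)(x)(p)(rv|q)'
Walking through the pattern:
  Position 0: '(' -> group #1
  Position 4: '(' -> group #2
  Position 7: '(' -> group #3
  Position 10: '(' -> group #4
Total capturing groups: 4

4


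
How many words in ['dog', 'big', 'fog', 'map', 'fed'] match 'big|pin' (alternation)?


Alternation 'big|pin' matches either 'big' or 'pin'.
Checking each word:
  'dog' -> no
  'big' -> MATCH
  'fog' -> no
  'map' -> no
  'fed' -> no
Matches: ['big']
Count: 1

1


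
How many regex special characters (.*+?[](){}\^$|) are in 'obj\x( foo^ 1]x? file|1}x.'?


Regex special characters are: . * + ? [ ] ( ) { } \ ^ $ |
Scanning 'obj\x( foo^ 1]x? file|1}x.':
  pos 3: '\' -> SPECIAL
  pos 5: '(' -> SPECIAL
  pos 10: '^' -> SPECIAL
  pos 13: ']' -> SPECIAL
  pos 15: '?' -> SPECIAL
  pos 21: '|' -> SPECIAL
  pos 23: '}' -> SPECIAL
  pos 25: '.' -> SPECIAL
Special chars found: ['\\', '(', '^', ']', '?', '|', '}', '.']
Total: 8

8


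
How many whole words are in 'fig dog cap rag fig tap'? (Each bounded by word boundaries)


Word boundaries (\b) mark the start/end of each word.
Text: 'fig dog cap rag fig tap'
Splitting by whitespace:
  Word 1: 'fig'
  Word 2: 'dog'
  Word 3: 'cap'
  Word 4: 'rag'
  Word 5: 'fig'
  Word 6: 'tap'
Total whole words: 6

6


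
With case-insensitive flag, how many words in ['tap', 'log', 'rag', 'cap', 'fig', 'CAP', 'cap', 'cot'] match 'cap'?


Case-insensitive matching: compare each word's lowercase form to 'cap'.
  'tap' -> lower='tap' -> no
  'log' -> lower='log' -> no
  'rag' -> lower='rag' -> no
  'cap' -> lower='cap' -> MATCH
  'fig' -> lower='fig' -> no
  'CAP' -> lower='cap' -> MATCH
  'cap' -> lower='cap' -> MATCH
  'cot' -> lower='cot' -> no
Matches: ['cap', 'CAP', 'cap']
Count: 3

3


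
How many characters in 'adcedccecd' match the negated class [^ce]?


Negated class [^ce] matches any char NOT in {c, e}
Scanning 'adcedccecd':
  pos 0: 'a' -> MATCH
  pos 1: 'd' -> MATCH
  pos 2: 'c' -> no (excluded)
  pos 3: 'e' -> no (excluded)
  pos 4: 'd' -> MATCH
  pos 5: 'c' -> no (excluded)
  pos 6: 'c' -> no (excluded)
  pos 7: 'e' -> no (excluded)
  pos 8: 'c' -> no (excluded)
  pos 9: 'd' -> MATCH
Total matches: 4

4


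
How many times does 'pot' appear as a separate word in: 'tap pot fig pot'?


Scanning each word for exact match 'pot':
  Word 1: 'tap' -> no
  Word 2: 'pot' -> MATCH
  Word 3: 'fig' -> no
  Word 4: 'pot' -> MATCH
Total matches: 2

2


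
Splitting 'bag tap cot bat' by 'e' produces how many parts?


Splitting by 'e' breaks the string at each occurrence of the separator.
Text: 'bag tap cot bat'
Parts after split:
  Part 1: 'bag tap cot bat'
Total parts: 1

1


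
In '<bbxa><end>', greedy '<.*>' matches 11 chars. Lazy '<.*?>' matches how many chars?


Greedy '<.*>' tries to match as MUCH as possible.
Lazy '<.*?>' tries to match as LITTLE as possible.

String: '<bbxa><end>'
Greedy '<.*>' starts at first '<' and extends to the LAST '>': '<bbxa><end>' (11 chars)
Lazy '<.*?>' starts at first '<' and stops at the FIRST '>': '<bbxa>' (6 chars)

6


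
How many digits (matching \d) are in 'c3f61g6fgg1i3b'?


\d matches any digit 0-9.
Scanning 'c3f61g6fgg1i3b':
  pos 1: '3' -> DIGIT
  pos 3: '6' -> DIGIT
  pos 4: '1' -> DIGIT
  pos 6: '6' -> DIGIT
  pos 10: '1' -> DIGIT
  pos 12: '3' -> DIGIT
Digits found: ['3', '6', '1', '6', '1', '3']
Total: 6

6


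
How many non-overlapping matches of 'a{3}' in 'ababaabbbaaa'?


Pattern 'a{3}' matches exactly 3 consecutive a's (greedy, non-overlapping).
String: 'ababaabbbaaa'
Scanning for runs of a's:
  Run at pos 0: 'a' (length 1) -> 0 match(es)
  Run at pos 2: 'a' (length 1) -> 0 match(es)
  Run at pos 4: 'aa' (length 2) -> 0 match(es)
  Run at pos 9: 'aaa' (length 3) -> 1 match(es)
Matches found: ['aaa']
Total: 1

1


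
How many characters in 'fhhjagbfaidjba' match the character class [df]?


Character class [df] matches any of: {d, f}
Scanning string 'fhhjagbfaidjba' character by character:
  pos 0: 'f' -> MATCH
  pos 1: 'h' -> no
  pos 2: 'h' -> no
  pos 3: 'j' -> no
  pos 4: 'a' -> no
  pos 5: 'g' -> no
  pos 6: 'b' -> no
  pos 7: 'f' -> MATCH
  pos 8: 'a' -> no
  pos 9: 'i' -> no
  pos 10: 'd' -> MATCH
  pos 11: 'j' -> no
  pos 12: 'b' -> no
  pos 13: 'a' -> no
Total matches: 3

3


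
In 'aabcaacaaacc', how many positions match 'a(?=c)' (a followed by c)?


Lookahead 'a(?=c)' matches 'a' only when followed by 'c'.
String: 'aabcaacaaacc'
Checking each position where char is 'a':
  pos 0: 'a' -> no (next='a')
  pos 1: 'a' -> no (next='b')
  pos 4: 'a' -> no (next='a')
  pos 5: 'a' -> MATCH (next='c')
  pos 7: 'a' -> no (next='a')
  pos 8: 'a' -> no (next='a')
  pos 9: 'a' -> MATCH (next='c')
Matching positions: [5, 9]
Count: 2

2


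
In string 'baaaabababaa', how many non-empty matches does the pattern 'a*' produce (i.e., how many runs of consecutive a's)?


Pattern 'a*' matches zero or more a's. We want non-empty runs of consecutive a's.
String: 'baaaabababaa'
Walking through the string to find runs of a's:
  Run 1: positions 1-4 -> 'aaaa'
  Run 2: positions 6-6 -> 'a'
  Run 3: positions 8-8 -> 'a'
  Run 4: positions 10-11 -> 'aa'
Non-empty runs found: ['aaaa', 'a', 'a', 'aa']
Count: 4

4


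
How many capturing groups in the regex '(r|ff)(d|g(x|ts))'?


To count capturing groups, count each '(' that starts a group.
Pattern: '(r|ff)(d|g(x|ts))'
Walking through the pattern:
  Position 0: '(' -> group #1
  Position 6: '(' -> group #2
  Position 10: '(' -> group #3
Total capturing groups: 3

3


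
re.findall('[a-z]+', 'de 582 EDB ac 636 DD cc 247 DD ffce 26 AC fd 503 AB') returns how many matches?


Pattern '[a-z]+' finds one or more lowercase letters.
Text: 'de 582 EDB ac 636 DD cc 247 DD ffce 26 AC fd 503 AB'
Scanning for matches:
  Match 1: 'de'
  Match 2: 'ac'
  Match 3: 'cc'
  Match 4: 'ffce'
  Match 5: 'fd'
Total matches: 5

5


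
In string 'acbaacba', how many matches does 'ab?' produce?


Pattern 'ab?' matches 'a' optionally followed by 'b'.
String: 'acbaacba'
Scanning left to right for 'a' then checking next char:
  Match 1: 'a' (a not followed by b)
  Match 2: 'a' (a not followed by b)
  Match 3: 'a' (a not followed by b)
  Match 4: 'a' (a not followed by b)
Total matches: 4

4


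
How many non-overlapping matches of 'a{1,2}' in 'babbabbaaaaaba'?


Pattern 'a{1,2}' matches between 1 and 2 consecutive a's (greedy).
String: 'babbabbaaaaaba'
Finding runs of a's and applying greedy matching:
  Run at pos 1: 'a' (length 1)
  Run at pos 4: 'a' (length 1)
  Run at pos 7: 'aaaaa' (length 5)
  Run at pos 13: 'a' (length 1)
Matches: ['a', 'a', 'aa', 'aa', 'a', 'a']
Count: 6

6


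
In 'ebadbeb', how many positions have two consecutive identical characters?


Looking for consecutive identical characters in 'ebadbeb':
  pos 0-1: 'e' vs 'b' -> different
  pos 1-2: 'b' vs 'a' -> different
  pos 2-3: 'a' vs 'd' -> different
  pos 3-4: 'd' vs 'b' -> different
  pos 4-5: 'b' vs 'e' -> different
  pos 5-6: 'e' vs 'b' -> different
Consecutive identical pairs: []
Count: 0

0


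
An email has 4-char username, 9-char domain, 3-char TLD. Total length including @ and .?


An email address has format: username@domain.tld
Username length: 4
'@' character: 1
Domain length: 9
'.' character: 1
TLD length: 3
Total = 4 + 1 + 9 + 1 + 3 = 18

18


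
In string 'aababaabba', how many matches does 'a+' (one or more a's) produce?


Pattern 'a+' matches one or more consecutive a's.
String: 'aababaabba'
Scanning for runs of a:
  Match 1: 'aa' (length 2)
  Match 2: 'a' (length 1)
  Match 3: 'aa' (length 2)
  Match 4: 'a' (length 1)
Total matches: 4

4


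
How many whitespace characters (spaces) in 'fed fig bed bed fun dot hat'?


\s matches whitespace characters (spaces, tabs, etc.).
Text: 'fed fig bed bed fun dot hat'
This text has 7 words separated by spaces.
Number of spaces = number of words - 1 = 7 - 1 = 6

6


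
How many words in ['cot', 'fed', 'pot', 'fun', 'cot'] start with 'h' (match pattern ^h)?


Pattern ^h anchors to start of word. Check which words begin with 'h':
  'cot' -> no
  'fed' -> no
  'pot' -> no
  'fun' -> no
  'cot' -> no
Matching words: []
Count: 0

0


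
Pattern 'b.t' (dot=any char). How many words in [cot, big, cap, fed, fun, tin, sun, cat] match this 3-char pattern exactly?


Pattern 'b.t' means: starts with 'b', any single char, ends with 't'.
Checking each word (must be exactly 3 chars):
  'cot' (len=3): no
  'big' (len=3): no
  'cap' (len=3): no
  'fed' (len=3): no
  'fun' (len=3): no
  'tin' (len=3): no
  'sun' (len=3): no
  'cat' (len=3): no
Matching words: []
Total: 0

0


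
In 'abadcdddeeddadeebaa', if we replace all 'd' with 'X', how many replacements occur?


re.sub('d', 'X', text) replaces every occurrence of 'd' with 'X'.
Text: 'abadcdddeeddadeebaa'
Scanning for 'd':
  pos 3: 'd' -> replacement #1
  pos 5: 'd' -> replacement #2
  pos 6: 'd' -> replacement #3
  pos 7: 'd' -> replacement #4
  pos 10: 'd' -> replacement #5
  pos 11: 'd' -> replacement #6
  pos 13: 'd' -> replacement #7
Total replacements: 7

7


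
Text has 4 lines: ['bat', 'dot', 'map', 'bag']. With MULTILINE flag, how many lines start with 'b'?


With MULTILINE flag, ^ matches the start of each line.
Lines: ['bat', 'dot', 'map', 'bag']
Checking which lines start with 'b':
  Line 1: 'bat' -> MATCH
  Line 2: 'dot' -> no
  Line 3: 'map' -> no
  Line 4: 'bag' -> MATCH
Matching lines: ['bat', 'bag']
Count: 2

2


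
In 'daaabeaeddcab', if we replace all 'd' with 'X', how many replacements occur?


re.sub('d', 'X', text) replaces every occurrence of 'd' with 'X'.
Text: 'daaabeaeddcab'
Scanning for 'd':
  pos 0: 'd' -> replacement #1
  pos 8: 'd' -> replacement #2
  pos 9: 'd' -> replacement #3
Total replacements: 3

3


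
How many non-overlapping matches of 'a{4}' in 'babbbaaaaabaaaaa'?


Pattern 'a{4}' matches exactly 4 consecutive a's (greedy, non-overlapping).
String: 'babbbaaaaabaaaaa'
Scanning for runs of a's:
  Run at pos 1: 'a' (length 1) -> 0 match(es)
  Run at pos 5: 'aaaaa' (length 5) -> 1 match(es)
  Run at pos 11: 'aaaaa' (length 5) -> 1 match(es)
Matches found: ['aaaa', 'aaaa']
Total: 2

2


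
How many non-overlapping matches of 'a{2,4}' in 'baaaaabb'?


Pattern 'a{2,4}' matches between 2 and 4 consecutive a's (greedy).
String: 'baaaaabb'
Finding runs of a's and applying greedy matching:
  Run at pos 1: 'aaaaa' (length 5)
Matches: ['aaaa']
Count: 1

1


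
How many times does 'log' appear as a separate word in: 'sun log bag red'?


Scanning each word for exact match 'log':
  Word 1: 'sun' -> no
  Word 2: 'log' -> MATCH
  Word 3: 'bag' -> no
  Word 4: 'red' -> no
Total matches: 1

1


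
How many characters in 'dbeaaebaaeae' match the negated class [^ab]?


Negated class [^ab] matches any char NOT in {a, b}
Scanning 'dbeaaebaaeae':
  pos 0: 'd' -> MATCH
  pos 1: 'b' -> no (excluded)
  pos 2: 'e' -> MATCH
  pos 3: 'a' -> no (excluded)
  pos 4: 'a' -> no (excluded)
  pos 5: 'e' -> MATCH
  pos 6: 'b' -> no (excluded)
  pos 7: 'a' -> no (excluded)
  pos 8: 'a' -> no (excluded)
  pos 9: 'e' -> MATCH
  pos 10: 'a' -> no (excluded)
  pos 11: 'e' -> MATCH
Total matches: 5

5


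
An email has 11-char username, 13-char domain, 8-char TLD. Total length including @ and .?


An email address has format: username@domain.tld
Username length: 11
'@' character: 1
Domain length: 13
'.' character: 1
TLD length: 8
Total = 11 + 1 + 13 + 1 + 8 = 34

34


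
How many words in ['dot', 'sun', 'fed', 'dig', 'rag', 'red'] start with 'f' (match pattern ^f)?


Pattern ^f anchors to start of word. Check which words begin with 'f':
  'dot' -> no
  'sun' -> no
  'fed' -> MATCH (starts with 'f')
  'dig' -> no
  'rag' -> no
  'red' -> no
Matching words: ['fed']
Count: 1

1


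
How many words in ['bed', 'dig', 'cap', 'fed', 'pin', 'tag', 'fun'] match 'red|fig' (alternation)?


Alternation 'red|fig' matches either 'red' or 'fig'.
Checking each word:
  'bed' -> no
  'dig' -> no
  'cap' -> no
  'fed' -> no
  'pin' -> no
  'tag' -> no
  'fun' -> no
Matches: []
Count: 0

0


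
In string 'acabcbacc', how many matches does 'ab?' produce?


Pattern 'ab?' matches 'a' optionally followed by 'b'.
String: 'acabcbacc'
Scanning left to right for 'a' then checking next char:
  Match 1: 'a' (a not followed by b)
  Match 2: 'ab' (a followed by b)
  Match 3: 'a' (a not followed by b)
Total matches: 3

3


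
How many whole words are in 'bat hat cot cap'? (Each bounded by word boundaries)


Word boundaries (\b) mark the start/end of each word.
Text: 'bat hat cot cap'
Splitting by whitespace:
  Word 1: 'bat'
  Word 2: 'hat'
  Word 3: 'cot'
  Word 4: 'cap'
Total whole words: 4

4


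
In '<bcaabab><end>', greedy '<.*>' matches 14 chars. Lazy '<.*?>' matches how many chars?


Greedy '<.*>' tries to match as MUCH as possible.
Lazy '<.*?>' tries to match as LITTLE as possible.

String: '<bcaabab><end>'
Greedy '<.*>' starts at first '<' and extends to the LAST '>': '<bcaabab><end>' (14 chars)
Lazy '<.*?>' starts at first '<' and stops at the FIRST '>': '<bcaabab>' (9 chars)

9


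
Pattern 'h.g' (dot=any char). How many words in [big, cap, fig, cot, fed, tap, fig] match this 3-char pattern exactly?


Pattern 'h.g' means: starts with 'h', any single char, ends with 'g'.
Checking each word (must be exactly 3 chars):
  'big' (len=3): no
  'cap' (len=3): no
  'fig' (len=3): no
  'cot' (len=3): no
  'fed' (len=3): no
  'tap' (len=3): no
  'fig' (len=3): no
Matching words: []
Total: 0

0


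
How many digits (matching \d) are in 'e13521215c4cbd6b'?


\d matches any digit 0-9.
Scanning 'e13521215c4cbd6b':
  pos 1: '1' -> DIGIT
  pos 2: '3' -> DIGIT
  pos 3: '5' -> DIGIT
  pos 4: '2' -> DIGIT
  pos 5: '1' -> DIGIT
  pos 6: '2' -> DIGIT
  pos 7: '1' -> DIGIT
  pos 8: '5' -> DIGIT
  pos 10: '4' -> DIGIT
  pos 14: '6' -> DIGIT
Digits found: ['1', '3', '5', '2', '1', '2', '1', '5', '4', '6']
Total: 10

10


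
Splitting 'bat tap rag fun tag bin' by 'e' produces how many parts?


Splitting by 'e' breaks the string at each occurrence of the separator.
Text: 'bat tap rag fun tag bin'
Parts after split:
  Part 1: 'bat tap rag fun tag bin'
Total parts: 1

1


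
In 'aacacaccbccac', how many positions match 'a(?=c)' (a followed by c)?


Lookahead 'a(?=c)' matches 'a' only when followed by 'c'.
String: 'aacacaccbccac'
Checking each position where char is 'a':
  pos 0: 'a' -> no (next='a')
  pos 1: 'a' -> MATCH (next='c')
  pos 3: 'a' -> MATCH (next='c')
  pos 5: 'a' -> MATCH (next='c')
  pos 11: 'a' -> MATCH (next='c')
Matching positions: [1, 3, 5, 11]
Count: 4

4


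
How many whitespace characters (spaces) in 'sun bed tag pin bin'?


\s matches whitespace characters (spaces, tabs, etc.).
Text: 'sun bed tag pin bin'
This text has 5 words separated by spaces.
Number of spaces = number of words - 1 = 5 - 1 = 4

4


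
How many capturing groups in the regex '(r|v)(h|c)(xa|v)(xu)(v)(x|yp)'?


To count capturing groups, count each '(' that starts a group.
Pattern: '(r|v)(h|c)(xa|v)(xu)(v)(x|yp)'
Walking through the pattern:
  Position 0: '(' -> group #1
  Position 5: '(' -> group #2
  Position 10: '(' -> group #3
  Position 16: '(' -> group #4
  Position 20: '(' -> group #5
  Position 23: '(' -> group #6
Total capturing groups: 6

6


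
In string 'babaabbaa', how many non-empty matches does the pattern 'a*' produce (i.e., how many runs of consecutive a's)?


Pattern 'a*' matches zero or more a's. We want non-empty runs of consecutive a's.
String: 'babaabbaa'
Walking through the string to find runs of a's:
  Run 1: positions 1-1 -> 'a'
  Run 2: positions 3-4 -> 'aa'
  Run 3: positions 7-8 -> 'aa'
Non-empty runs found: ['a', 'aa', 'aa']
Count: 3

3


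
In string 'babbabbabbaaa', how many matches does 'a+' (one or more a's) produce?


Pattern 'a+' matches one or more consecutive a's.
String: 'babbabbabbaaa'
Scanning for runs of a:
  Match 1: 'a' (length 1)
  Match 2: 'a' (length 1)
  Match 3: 'a' (length 1)
  Match 4: 'aaa' (length 3)
Total matches: 4

4


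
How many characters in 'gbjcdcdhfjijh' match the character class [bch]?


Character class [bch] matches any of: {b, c, h}
Scanning string 'gbjcdcdhfjijh' character by character:
  pos 0: 'g' -> no
  pos 1: 'b' -> MATCH
  pos 2: 'j' -> no
  pos 3: 'c' -> MATCH
  pos 4: 'd' -> no
  pos 5: 'c' -> MATCH
  pos 6: 'd' -> no
  pos 7: 'h' -> MATCH
  pos 8: 'f' -> no
  pos 9: 'j' -> no
  pos 10: 'i' -> no
  pos 11: 'j' -> no
  pos 12: 'h' -> MATCH
Total matches: 5

5


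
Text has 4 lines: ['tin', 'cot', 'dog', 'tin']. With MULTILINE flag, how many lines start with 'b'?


With MULTILINE flag, ^ matches the start of each line.
Lines: ['tin', 'cot', 'dog', 'tin']
Checking which lines start with 'b':
  Line 1: 'tin' -> no
  Line 2: 'cot' -> no
  Line 3: 'dog' -> no
  Line 4: 'tin' -> no
Matching lines: []
Count: 0

0


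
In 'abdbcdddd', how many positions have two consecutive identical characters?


Looking for consecutive identical characters in 'abdbcdddd':
  pos 0-1: 'a' vs 'b' -> different
  pos 1-2: 'b' vs 'd' -> different
  pos 2-3: 'd' vs 'b' -> different
  pos 3-4: 'b' vs 'c' -> different
  pos 4-5: 'c' vs 'd' -> different
  pos 5-6: 'd' vs 'd' -> MATCH ('dd')
  pos 6-7: 'd' vs 'd' -> MATCH ('dd')
  pos 7-8: 'd' vs 'd' -> MATCH ('dd')
Consecutive identical pairs: ['dd', 'dd', 'dd']
Count: 3

3


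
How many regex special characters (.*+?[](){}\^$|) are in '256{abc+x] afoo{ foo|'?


Regex special characters are: . * + ? [ ] ( ) { } \ ^ $ |
Scanning '256{abc+x] afoo{ foo|':
  pos 3: '{' -> SPECIAL
  pos 7: '+' -> SPECIAL
  pos 9: ']' -> SPECIAL
  pos 15: '{' -> SPECIAL
  pos 20: '|' -> SPECIAL
Special chars found: ['{', '+', ']', '{', '|']
Total: 5

5


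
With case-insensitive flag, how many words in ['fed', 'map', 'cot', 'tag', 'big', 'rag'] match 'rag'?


Case-insensitive matching: compare each word's lowercase form to 'rag'.
  'fed' -> lower='fed' -> no
  'map' -> lower='map' -> no
  'cot' -> lower='cot' -> no
  'tag' -> lower='tag' -> no
  'big' -> lower='big' -> no
  'rag' -> lower='rag' -> MATCH
Matches: ['rag']
Count: 1

1


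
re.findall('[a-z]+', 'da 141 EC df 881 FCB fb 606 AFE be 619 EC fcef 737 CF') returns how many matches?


Pattern '[a-z]+' finds one or more lowercase letters.
Text: 'da 141 EC df 881 FCB fb 606 AFE be 619 EC fcef 737 CF'
Scanning for matches:
  Match 1: 'da'
  Match 2: 'df'
  Match 3: 'fb'
  Match 4: 'be'
  Match 5: 'fcef'
Total matches: 5

5


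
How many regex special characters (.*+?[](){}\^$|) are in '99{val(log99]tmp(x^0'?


Regex special characters are: . * + ? [ ] ( ) { } \ ^ $ |
Scanning '99{val(log99]tmp(x^0':
  pos 2: '{' -> SPECIAL
  pos 6: '(' -> SPECIAL
  pos 12: ']' -> SPECIAL
  pos 16: '(' -> SPECIAL
  pos 18: '^' -> SPECIAL
Special chars found: ['{', '(', ']', '(', '^']
Total: 5

5


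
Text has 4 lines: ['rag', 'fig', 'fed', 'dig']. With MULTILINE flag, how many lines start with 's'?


With MULTILINE flag, ^ matches the start of each line.
Lines: ['rag', 'fig', 'fed', 'dig']
Checking which lines start with 's':
  Line 1: 'rag' -> no
  Line 2: 'fig' -> no
  Line 3: 'fed' -> no
  Line 4: 'dig' -> no
Matching lines: []
Count: 0

0


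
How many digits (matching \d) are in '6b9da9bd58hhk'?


\d matches any digit 0-9.
Scanning '6b9da9bd58hhk':
  pos 0: '6' -> DIGIT
  pos 2: '9' -> DIGIT
  pos 5: '9' -> DIGIT
  pos 8: '5' -> DIGIT
  pos 9: '8' -> DIGIT
Digits found: ['6', '9', '9', '5', '8']
Total: 5

5


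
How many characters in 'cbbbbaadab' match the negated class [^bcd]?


Negated class [^bcd] matches any char NOT in {b, c, d}
Scanning 'cbbbbaadab':
  pos 0: 'c' -> no (excluded)
  pos 1: 'b' -> no (excluded)
  pos 2: 'b' -> no (excluded)
  pos 3: 'b' -> no (excluded)
  pos 4: 'b' -> no (excluded)
  pos 5: 'a' -> MATCH
  pos 6: 'a' -> MATCH
  pos 7: 'd' -> no (excluded)
  pos 8: 'a' -> MATCH
  pos 9: 'b' -> no (excluded)
Total matches: 3

3


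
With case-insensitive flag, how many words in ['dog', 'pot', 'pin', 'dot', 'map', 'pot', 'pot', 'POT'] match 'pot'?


Case-insensitive matching: compare each word's lowercase form to 'pot'.
  'dog' -> lower='dog' -> no
  'pot' -> lower='pot' -> MATCH
  'pin' -> lower='pin' -> no
  'dot' -> lower='dot' -> no
  'map' -> lower='map' -> no
  'pot' -> lower='pot' -> MATCH
  'pot' -> lower='pot' -> MATCH
  'POT' -> lower='pot' -> MATCH
Matches: ['pot', 'pot', 'pot', 'POT']
Count: 4

4


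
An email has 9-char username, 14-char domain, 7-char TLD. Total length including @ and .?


An email address has format: username@domain.tld
Username length: 9
'@' character: 1
Domain length: 14
'.' character: 1
TLD length: 7
Total = 9 + 1 + 14 + 1 + 7 = 32

32


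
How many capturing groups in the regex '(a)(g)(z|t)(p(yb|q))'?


To count capturing groups, count each '(' that starts a group.
Pattern: '(a)(g)(z|t)(p(yb|q))'
Walking through the pattern:
  Position 0: '(' -> group #1
  Position 3: '(' -> group #2
  Position 6: '(' -> group #3
  Position 11: '(' -> group #4
  Position 13: '(' -> group #5
Total capturing groups: 5

5
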